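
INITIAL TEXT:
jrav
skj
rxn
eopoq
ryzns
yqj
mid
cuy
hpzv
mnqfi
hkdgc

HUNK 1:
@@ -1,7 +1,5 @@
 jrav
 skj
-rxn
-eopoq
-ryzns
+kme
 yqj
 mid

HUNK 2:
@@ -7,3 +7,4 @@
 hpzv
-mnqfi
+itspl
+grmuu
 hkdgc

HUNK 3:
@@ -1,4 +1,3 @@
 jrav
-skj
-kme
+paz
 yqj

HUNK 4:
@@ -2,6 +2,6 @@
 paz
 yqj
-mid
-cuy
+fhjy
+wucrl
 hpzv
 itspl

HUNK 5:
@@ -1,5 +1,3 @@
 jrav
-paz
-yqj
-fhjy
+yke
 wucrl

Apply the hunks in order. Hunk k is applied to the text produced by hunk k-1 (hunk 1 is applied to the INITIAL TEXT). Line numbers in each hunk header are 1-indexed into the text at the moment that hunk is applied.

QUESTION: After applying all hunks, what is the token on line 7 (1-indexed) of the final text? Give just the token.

Hunk 1: at line 1 remove [rxn,eopoq,ryzns] add [kme] -> 9 lines: jrav skj kme yqj mid cuy hpzv mnqfi hkdgc
Hunk 2: at line 7 remove [mnqfi] add [itspl,grmuu] -> 10 lines: jrav skj kme yqj mid cuy hpzv itspl grmuu hkdgc
Hunk 3: at line 1 remove [skj,kme] add [paz] -> 9 lines: jrav paz yqj mid cuy hpzv itspl grmuu hkdgc
Hunk 4: at line 2 remove [mid,cuy] add [fhjy,wucrl] -> 9 lines: jrav paz yqj fhjy wucrl hpzv itspl grmuu hkdgc
Hunk 5: at line 1 remove [paz,yqj,fhjy] add [yke] -> 7 lines: jrav yke wucrl hpzv itspl grmuu hkdgc
Final line 7: hkdgc

Answer: hkdgc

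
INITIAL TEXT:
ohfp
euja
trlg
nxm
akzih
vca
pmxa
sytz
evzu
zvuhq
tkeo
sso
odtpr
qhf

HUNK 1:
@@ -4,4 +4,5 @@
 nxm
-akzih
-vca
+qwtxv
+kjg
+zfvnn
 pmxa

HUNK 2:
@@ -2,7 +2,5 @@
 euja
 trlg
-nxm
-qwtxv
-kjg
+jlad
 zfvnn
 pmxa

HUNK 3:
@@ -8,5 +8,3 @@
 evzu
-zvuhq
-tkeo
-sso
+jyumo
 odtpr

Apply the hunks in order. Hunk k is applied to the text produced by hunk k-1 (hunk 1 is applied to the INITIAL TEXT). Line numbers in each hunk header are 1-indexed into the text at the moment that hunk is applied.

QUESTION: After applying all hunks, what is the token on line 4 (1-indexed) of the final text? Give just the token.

Answer: jlad

Derivation:
Hunk 1: at line 4 remove [akzih,vca] add [qwtxv,kjg,zfvnn] -> 15 lines: ohfp euja trlg nxm qwtxv kjg zfvnn pmxa sytz evzu zvuhq tkeo sso odtpr qhf
Hunk 2: at line 2 remove [nxm,qwtxv,kjg] add [jlad] -> 13 lines: ohfp euja trlg jlad zfvnn pmxa sytz evzu zvuhq tkeo sso odtpr qhf
Hunk 3: at line 8 remove [zvuhq,tkeo,sso] add [jyumo] -> 11 lines: ohfp euja trlg jlad zfvnn pmxa sytz evzu jyumo odtpr qhf
Final line 4: jlad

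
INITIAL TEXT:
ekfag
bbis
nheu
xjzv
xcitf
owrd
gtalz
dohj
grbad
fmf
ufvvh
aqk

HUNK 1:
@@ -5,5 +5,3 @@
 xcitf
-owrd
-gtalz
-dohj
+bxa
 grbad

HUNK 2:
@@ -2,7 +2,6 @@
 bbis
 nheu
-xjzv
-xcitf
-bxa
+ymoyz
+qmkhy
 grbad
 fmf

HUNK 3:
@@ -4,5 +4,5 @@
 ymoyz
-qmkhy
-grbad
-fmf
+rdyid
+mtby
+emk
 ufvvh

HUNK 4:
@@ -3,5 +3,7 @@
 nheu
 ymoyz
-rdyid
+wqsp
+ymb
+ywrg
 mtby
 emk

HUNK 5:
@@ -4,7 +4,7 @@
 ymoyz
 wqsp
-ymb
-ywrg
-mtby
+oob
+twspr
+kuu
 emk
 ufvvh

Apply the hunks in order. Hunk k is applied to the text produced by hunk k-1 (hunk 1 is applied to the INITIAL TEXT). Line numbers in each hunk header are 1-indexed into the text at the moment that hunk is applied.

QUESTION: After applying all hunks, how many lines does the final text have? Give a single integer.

Hunk 1: at line 5 remove [owrd,gtalz,dohj] add [bxa] -> 10 lines: ekfag bbis nheu xjzv xcitf bxa grbad fmf ufvvh aqk
Hunk 2: at line 2 remove [xjzv,xcitf,bxa] add [ymoyz,qmkhy] -> 9 lines: ekfag bbis nheu ymoyz qmkhy grbad fmf ufvvh aqk
Hunk 3: at line 4 remove [qmkhy,grbad,fmf] add [rdyid,mtby,emk] -> 9 lines: ekfag bbis nheu ymoyz rdyid mtby emk ufvvh aqk
Hunk 4: at line 3 remove [rdyid] add [wqsp,ymb,ywrg] -> 11 lines: ekfag bbis nheu ymoyz wqsp ymb ywrg mtby emk ufvvh aqk
Hunk 5: at line 4 remove [ymb,ywrg,mtby] add [oob,twspr,kuu] -> 11 lines: ekfag bbis nheu ymoyz wqsp oob twspr kuu emk ufvvh aqk
Final line count: 11

Answer: 11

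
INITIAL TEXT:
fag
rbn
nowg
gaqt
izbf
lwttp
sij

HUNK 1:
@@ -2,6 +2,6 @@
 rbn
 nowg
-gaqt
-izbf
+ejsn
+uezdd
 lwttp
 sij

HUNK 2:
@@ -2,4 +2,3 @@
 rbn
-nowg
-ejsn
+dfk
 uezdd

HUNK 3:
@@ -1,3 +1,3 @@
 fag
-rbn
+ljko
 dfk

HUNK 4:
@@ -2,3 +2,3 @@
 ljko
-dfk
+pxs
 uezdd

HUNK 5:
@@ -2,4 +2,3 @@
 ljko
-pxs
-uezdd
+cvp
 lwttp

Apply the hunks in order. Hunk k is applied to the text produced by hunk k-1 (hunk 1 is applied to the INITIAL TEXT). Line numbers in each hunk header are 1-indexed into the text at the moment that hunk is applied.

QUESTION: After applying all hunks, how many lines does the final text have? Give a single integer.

Answer: 5

Derivation:
Hunk 1: at line 2 remove [gaqt,izbf] add [ejsn,uezdd] -> 7 lines: fag rbn nowg ejsn uezdd lwttp sij
Hunk 2: at line 2 remove [nowg,ejsn] add [dfk] -> 6 lines: fag rbn dfk uezdd lwttp sij
Hunk 3: at line 1 remove [rbn] add [ljko] -> 6 lines: fag ljko dfk uezdd lwttp sij
Hunk 4: at line 2 remove [dfk] add [pxs] -> 6 lines: fag ljko pxs uezdd lwttp sij
Hunk 5: at line 2 remove [pxs,uezdd] add [cvp] -> 5 lines: fag ljko cvp lwttp sij
Final line count: 5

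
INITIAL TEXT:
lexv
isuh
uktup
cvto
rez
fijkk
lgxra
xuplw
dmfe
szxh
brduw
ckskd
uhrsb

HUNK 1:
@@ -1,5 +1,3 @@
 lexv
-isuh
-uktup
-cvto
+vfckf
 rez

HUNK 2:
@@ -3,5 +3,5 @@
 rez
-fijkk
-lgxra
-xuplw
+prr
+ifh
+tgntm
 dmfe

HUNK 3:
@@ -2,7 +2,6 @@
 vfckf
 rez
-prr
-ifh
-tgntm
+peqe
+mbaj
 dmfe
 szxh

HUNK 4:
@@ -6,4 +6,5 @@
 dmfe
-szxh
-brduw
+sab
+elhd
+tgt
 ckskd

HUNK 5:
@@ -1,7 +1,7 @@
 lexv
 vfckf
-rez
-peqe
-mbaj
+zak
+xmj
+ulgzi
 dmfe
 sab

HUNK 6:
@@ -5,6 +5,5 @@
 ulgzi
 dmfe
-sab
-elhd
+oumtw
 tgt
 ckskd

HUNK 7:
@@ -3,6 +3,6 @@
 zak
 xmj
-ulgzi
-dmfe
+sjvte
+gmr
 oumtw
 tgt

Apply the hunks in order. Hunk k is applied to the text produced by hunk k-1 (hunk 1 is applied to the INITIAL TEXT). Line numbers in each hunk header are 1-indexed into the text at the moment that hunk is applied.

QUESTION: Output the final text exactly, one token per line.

Answer: lexv
vfckf
zak
xmj
sjvte
gmr
oumtw
tgt
ckskd
uhrsb

Derivation:
Hunk 1: at line 1 remove [isuh,uktup,cvto] add [vfckf] -> 11 lines: lexv vfckf rez fijkk lgxra xuplw dmfe szxh brduw ckskd uhrsb
Hunk 2: at line 3 remove [fijkk,lgxra,xuplw] add [prr,ifh,tgntm] -> 11 lines: lexv vfckf rez prr ifh tgntm dmfe szxh brduw ckskd uhrsb
Hunk 3: at line 2 remove [prr,ifh,tgntm] add [peqe,mbaj] -> 10 lines: lexv vfckf rez peqe mbaj dmfe szxh brduw ckskd uhrsb
Hunk 4: at line 6 remove [szxh,brduw] add [sab,elhd,tgt] -> 11 lines: lexv vfckf rez peqe mbaj dmfe sab elhd tgt ckskd uhrsb
Hunk 5: at line 1 remove [rez,peqe,mbaj] add [zak,xmj,ulgzi] -> 11 lines: lexv vfckf zak xmj ulgzi dmfe sab elhd tgt ckskd uhrsb
Hunk 6: at line 5 remove [sab,elhd] add [oumtw] -> 10 lines: lexv vfckf zak xmj ulgzi dmfe oumtw tgt ckskd uhrsb
Hunk 7: at line 3 remove [ulgzi,dmfe] add [sjvte,gmr] -> 10 lines: lexv vfckf zak xmj sjvte gmr oumtw tgt ckskd uhrsb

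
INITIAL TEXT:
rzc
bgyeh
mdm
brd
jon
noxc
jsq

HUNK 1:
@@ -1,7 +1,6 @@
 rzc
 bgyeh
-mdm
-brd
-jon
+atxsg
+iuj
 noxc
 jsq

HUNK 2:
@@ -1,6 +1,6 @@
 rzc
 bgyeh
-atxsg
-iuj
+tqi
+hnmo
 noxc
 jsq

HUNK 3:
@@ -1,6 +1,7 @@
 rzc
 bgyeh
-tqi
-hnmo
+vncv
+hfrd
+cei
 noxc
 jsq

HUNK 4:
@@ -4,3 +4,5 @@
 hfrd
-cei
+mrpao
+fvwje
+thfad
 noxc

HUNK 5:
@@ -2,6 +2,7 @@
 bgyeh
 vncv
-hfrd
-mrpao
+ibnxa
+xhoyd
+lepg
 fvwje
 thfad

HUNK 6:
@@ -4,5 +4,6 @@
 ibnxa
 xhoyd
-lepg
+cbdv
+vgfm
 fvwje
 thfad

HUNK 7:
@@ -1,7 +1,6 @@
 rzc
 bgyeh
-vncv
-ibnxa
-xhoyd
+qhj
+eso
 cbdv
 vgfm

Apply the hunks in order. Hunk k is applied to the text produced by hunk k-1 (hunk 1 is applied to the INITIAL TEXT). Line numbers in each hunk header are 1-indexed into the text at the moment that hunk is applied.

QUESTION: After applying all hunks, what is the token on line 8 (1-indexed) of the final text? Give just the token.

Answer: thfad

Derivation:
Hunk 1: at line 1 remove [mdm,brd,jon] add [atxsg,iuj] -> 6 lines: rzc bgyeh atxsg iuj noxc jsq
Hunk 2: at line 1 remove [atxsg,iuj] add [tqi,hnmo] -> 6 lines: rzc bgyeh tqi hnmo noxc jsq
Hunk 3: at line 1 remove [tqi,hnmo] add [vncv,hfrd,cei] -> 7 lines: rzc bgyeh vncv hfrd cei noxc jsq
Hunk 4: at line 4 remove [cei] add [mrpao,fvwje,thfad] -> 9 lines: rzc bgyeh vncv hfrd mrpao fvwje thfad noxc jsq
Hunk 5: at line 2 remove [hfrd,mrpao] add [ibnxa,xhoyd,lepg] -> 10 lines: rzc bgyeh vncv ibnxa xhoyd lepg fvwje thfad noxc jsq
Hunk 6: at line 4 remove [lepg] add [cbdv,vgfm] -> 11 lines: rzc bgyeh vncv ibnxa xhoyd cbdv vgfm fvwje thfad noxc jsq
Hunk 7: at line 1 remove [vncv,ibnxa,xhoyd] add [qhj,eso] -> 10 lines: rzc bgyeh qhj eso cbdv vgfm fvwje thfad noxc jsq
Final line 8: thfad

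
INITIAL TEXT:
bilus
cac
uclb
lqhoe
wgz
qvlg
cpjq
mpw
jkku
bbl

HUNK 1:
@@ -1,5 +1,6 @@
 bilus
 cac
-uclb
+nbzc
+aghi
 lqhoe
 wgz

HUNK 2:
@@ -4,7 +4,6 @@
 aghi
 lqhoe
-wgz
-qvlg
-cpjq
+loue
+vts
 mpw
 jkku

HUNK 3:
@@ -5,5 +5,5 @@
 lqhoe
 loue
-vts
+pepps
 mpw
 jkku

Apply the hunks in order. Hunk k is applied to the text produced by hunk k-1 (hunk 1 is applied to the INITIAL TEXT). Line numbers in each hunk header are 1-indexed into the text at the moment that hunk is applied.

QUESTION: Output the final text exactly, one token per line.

Hunk 1: at line 1 remove [uclb] add [nbzc,aghi] -> 11 lines: bilus cac nbzc aghi lqhoe wgz qvlg cpjq mpw jkku bbl
Hunk 2: at line 4 remove [wgz,qvlg,cpjq] add [loue,vts] -> 10 lines: bilus cac nbzc aghi lqhoe loue vts mpw jkku bbl
Hunk 3: at line 5 remove [vts] add [pepps] -> 10 lines: bilus cac nbzc aghi lqhoe loue pepps mpw jkku bbl

Answer: bilus
cac
nbzc
aghi
lqhoe
loue
pepps
mpw
jkku
bbl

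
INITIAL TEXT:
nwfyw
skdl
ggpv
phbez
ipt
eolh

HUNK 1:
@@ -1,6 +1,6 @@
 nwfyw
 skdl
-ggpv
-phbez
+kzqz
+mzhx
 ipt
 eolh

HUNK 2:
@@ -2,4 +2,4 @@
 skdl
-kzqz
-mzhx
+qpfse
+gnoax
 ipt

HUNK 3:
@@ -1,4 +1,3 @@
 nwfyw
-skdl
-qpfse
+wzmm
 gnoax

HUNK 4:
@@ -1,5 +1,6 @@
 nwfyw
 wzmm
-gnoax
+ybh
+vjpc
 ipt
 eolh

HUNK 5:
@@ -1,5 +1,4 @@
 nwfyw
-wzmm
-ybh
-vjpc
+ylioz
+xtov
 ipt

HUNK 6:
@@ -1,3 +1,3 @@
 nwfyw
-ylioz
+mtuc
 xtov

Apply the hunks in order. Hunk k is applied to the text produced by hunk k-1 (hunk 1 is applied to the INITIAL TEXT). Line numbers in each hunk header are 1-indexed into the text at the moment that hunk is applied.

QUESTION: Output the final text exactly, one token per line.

Hunk 1: at line 1 remove [ggpv,phbez] add [kzqz,mzhx] -> 6 lines: nwfyw skdl kzqz mzhx ipt eolh
Hunk 2: at line 2 remove [kzqz,mzhx] add [qpfse,gnoax] -> 6 lines: nwfyw skdl qpfse gnoax ipt eolh
Hunk 3: at line 1 remove [skdl,qpfse] add [wzmm] -> 5 lines: nwfyw wzmm gnoax ipt eolh
Hunk 4: at line 1 remove [gnoax] add [ybh,vjpc] -> 6 lines: nwfyw wzmm ybh vjpc ipt eolh
Hunk 5: at line 1 remove [wzmm,ybh,vjpc] add [ylioz,xtov] -> 5 lines: nwfyw ylioz xtov ipt eolh
Hunk 6: at line 1 remove [ylioz] add [mtuc] -> 5 lines: nwfyw mtuc xtov ipt eolh

Answer: nwfyw
mtuc
xtov
ipt
eolh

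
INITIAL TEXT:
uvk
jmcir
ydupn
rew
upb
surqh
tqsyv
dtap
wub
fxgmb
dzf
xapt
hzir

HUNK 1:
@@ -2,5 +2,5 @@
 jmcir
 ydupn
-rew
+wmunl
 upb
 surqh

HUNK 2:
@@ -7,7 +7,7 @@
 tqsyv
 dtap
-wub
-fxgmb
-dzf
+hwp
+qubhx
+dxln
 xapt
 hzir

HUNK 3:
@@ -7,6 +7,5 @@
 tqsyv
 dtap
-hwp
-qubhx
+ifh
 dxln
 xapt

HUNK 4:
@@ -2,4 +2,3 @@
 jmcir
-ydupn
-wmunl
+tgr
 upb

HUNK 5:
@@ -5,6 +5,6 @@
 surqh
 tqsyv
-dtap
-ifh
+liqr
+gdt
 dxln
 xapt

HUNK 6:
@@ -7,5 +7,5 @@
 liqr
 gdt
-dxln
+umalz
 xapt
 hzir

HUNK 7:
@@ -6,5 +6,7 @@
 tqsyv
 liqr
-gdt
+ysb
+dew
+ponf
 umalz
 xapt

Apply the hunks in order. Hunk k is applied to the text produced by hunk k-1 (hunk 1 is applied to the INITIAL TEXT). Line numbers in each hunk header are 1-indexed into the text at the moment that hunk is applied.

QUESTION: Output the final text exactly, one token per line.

Hunk 1: at line 2 remove [rew] add [wmunl] -> 13 lines: uvk jmcir ydupn wmunl upb surqh tqsyv dtap wub fxgmb dzf xapt hzir
Hunk 2: at line 7 remove [wub,fxgmb,dzf] add [hwp,qubhx,dxln] -> 13 lines: uvk jmcir ydupn wmunl upb surqh tqsyv dtap hwp qubhx dxln xapt hzir
Hunk 3: at line 7 remove [hwp,qubhx] add [ifh] -> 12 lines: uvk jmcir ydupn wmunl upb surqh tqsyv dtap ifh dxln xapt hzir
Hunk 4: at line 2 remove [ydupn,wmunl] add [tgr] -> 11 lines: uvk jmcir tgr upb surqh tqsyv dtap ifh dxln xapt hzir
Hunk 5: at line 5 remove [dtap,ifh] add [liqr,gdt] -> 11 lines: uvk jmcir tgr upb surqh tqsyv liqr gdt dxln xapt hzir
Hunk 6: at line 7 remove [dxln] add [umalz] -> 11 lines: uvk jmcir tgr upb surqh tqsyv liqr gdt umalz xapt hzir
Hunk 7: at line 6 remove [gdt] add [ysb,dew,ponf] -> 13 lines: uvk jmcir tgr upb surqh tqsyv liqr ysb dew ponf umalz xapt hzir

Answer: uvk
jmcir
tgr
upb
surqh
tqsyv
liqr
ysb
dew
ponf
umalz
xapt
hzir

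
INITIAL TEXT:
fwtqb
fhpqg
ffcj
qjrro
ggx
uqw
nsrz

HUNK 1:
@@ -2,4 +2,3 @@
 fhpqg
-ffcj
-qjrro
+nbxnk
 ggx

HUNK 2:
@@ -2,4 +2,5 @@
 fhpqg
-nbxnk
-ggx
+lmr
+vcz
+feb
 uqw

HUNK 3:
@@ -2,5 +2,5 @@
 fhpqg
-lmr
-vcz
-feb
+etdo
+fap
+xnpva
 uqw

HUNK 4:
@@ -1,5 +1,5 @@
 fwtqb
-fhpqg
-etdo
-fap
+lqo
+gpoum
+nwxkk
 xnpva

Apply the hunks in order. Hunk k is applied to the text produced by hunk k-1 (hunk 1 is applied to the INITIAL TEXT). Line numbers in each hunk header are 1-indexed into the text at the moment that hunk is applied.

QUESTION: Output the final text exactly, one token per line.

Hunk 1: at line 2 remove [ffcj,qjrro] add [nbxnk] -> 6 lines: fwtqb fhpqg nbxnk ggx uqw nsrz
Hunk 2: at line 2 remove [nbxnk,ggx] add [lmr,vcz,feb] -> 7 lines: fwtqb fhpqg lmr vcz feb uqw nsrz
Hunk 3: at line 2 remove [lmr,vcz,feb] add [etdo,fap,xnpva] -> 7 lines: fwtqb fhpqg etdo fap xnpva uqw nsrz
Hunk 4: at line 1 remove [fhpqg,etdo,fap] add [lqo,gpoum,nwxkk] -> 7 lines: fwtqb lqo gpoum nwxkk xnpva uqw nsrz

Answer: fwtqb
lqo
gpoum
nwxkk
xnpva
uqw
nsrz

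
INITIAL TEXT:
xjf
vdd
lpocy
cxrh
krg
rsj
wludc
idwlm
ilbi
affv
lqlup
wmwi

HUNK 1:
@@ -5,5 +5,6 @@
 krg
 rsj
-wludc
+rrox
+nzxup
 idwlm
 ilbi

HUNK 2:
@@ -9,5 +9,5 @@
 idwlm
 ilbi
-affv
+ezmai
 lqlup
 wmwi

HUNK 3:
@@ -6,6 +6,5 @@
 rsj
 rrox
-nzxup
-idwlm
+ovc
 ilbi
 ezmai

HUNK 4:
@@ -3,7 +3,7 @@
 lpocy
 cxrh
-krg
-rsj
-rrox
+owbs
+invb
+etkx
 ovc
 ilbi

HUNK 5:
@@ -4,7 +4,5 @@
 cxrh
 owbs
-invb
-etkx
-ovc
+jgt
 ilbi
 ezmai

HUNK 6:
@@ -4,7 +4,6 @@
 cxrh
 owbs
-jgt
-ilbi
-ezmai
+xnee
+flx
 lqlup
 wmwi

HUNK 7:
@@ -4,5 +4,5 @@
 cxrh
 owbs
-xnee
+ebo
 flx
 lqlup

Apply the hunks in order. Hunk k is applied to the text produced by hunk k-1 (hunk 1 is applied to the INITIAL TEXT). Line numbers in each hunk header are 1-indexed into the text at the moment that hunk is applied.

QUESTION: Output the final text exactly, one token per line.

Answer: xjf
vdd
lpocy
cxrh
owbs
ebo
flx
lqlup
wmwi

Derivation:
Hunk 1: at line 5 remove [wludc] add [rrox,nzxup] -> 13 lines: xjf vdd lpocy cxrh krg rsj rrox nzxup idwlm ilbi affv lqlup wmwi
Hunk 2: at line 9 remove [affv] add [ezmai] -> 13 lines: xjf vdd lpocy cxrh krg rsj rrox nzxup idwlm ilbi ezmai lqlup wmwi
Hunk 3: at line 6 remove [nzxup,idwlm] add [ovc] -> 12 lines: xjf vdd lpocy cxrh krg rsj rrox ovc ilbi ezmai lqlup wmwi
Hunk 4: at line 3 remove [krg,rsj,rrox] add [owbs,invb,etkx] -> 12 lines: xjf vdd lpocy cxrh owbs invb etkx ovc ilbi ezmai lqlup wmwi
Hunk 5: at line 4 remove [invb,etkx,ovc] add [jgt] -> 10 lines: xjf vdd lpocy cxrh owbs jgt ilbi ezmai lqlup wmwi
Hunk 6: at line 4 remove [jgt,ilbi,ezmai] add [xnee,flx] -> 9 lines: xjf vdd lpocy cxrh owbs xnee flx lqlup wmwi
Hunk 7: at line 4 remove [xnee] add [ebo] -> 9 lines: xjf vdd lpocy cxrh owbs ebo flx lqlup wmwi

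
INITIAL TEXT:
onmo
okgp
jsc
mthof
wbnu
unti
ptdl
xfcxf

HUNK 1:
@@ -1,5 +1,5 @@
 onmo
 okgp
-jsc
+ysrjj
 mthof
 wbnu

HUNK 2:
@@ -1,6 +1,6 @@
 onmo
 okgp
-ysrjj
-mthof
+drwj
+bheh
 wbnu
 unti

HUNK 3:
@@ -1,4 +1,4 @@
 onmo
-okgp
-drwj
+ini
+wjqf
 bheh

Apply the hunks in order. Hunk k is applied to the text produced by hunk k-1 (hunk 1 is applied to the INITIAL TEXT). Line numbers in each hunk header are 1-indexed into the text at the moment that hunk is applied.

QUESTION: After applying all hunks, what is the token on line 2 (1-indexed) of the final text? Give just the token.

Answer: ini

Derivation:
Hunk 1: at line 1 remove [jsc] add [ysrjj] -> 8 lines: onmo okgp ysrjj mthof wbnu unti ptdl xfcxf
Hunk 2: at line 1 remove [ysrjj,mthof] add [drwj,bheh] -> 8 lines: onmo okgp drwj bheh wbnu unti ptdl xfcxf
Hunk 3: at line 1 remove [okgp,drwj] add [ini,wjqf] -> 8 lines: onmo ini wjqf bheh wbnu unti ptdl xfcxf
Final line 2: ini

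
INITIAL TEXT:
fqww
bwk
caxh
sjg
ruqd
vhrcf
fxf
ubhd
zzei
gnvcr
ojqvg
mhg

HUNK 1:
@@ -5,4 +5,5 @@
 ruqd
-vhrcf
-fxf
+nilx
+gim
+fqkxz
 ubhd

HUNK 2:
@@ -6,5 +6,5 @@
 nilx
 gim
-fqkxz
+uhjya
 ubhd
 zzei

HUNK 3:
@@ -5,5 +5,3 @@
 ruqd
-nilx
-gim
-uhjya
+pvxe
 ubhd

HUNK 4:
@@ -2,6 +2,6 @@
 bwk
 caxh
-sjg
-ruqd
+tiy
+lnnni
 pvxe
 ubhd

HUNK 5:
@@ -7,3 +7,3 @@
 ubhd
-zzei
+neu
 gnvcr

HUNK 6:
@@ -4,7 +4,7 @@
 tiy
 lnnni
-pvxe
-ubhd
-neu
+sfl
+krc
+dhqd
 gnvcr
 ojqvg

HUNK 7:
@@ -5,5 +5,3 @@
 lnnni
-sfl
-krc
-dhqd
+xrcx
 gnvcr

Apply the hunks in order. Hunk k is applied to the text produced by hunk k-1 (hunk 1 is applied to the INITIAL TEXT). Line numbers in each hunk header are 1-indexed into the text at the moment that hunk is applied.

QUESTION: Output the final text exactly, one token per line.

Hunk 1: at line 5 remove [vhrcf,fxf] add [nilx,gim,fqkxz] -> 13 lines: fqww bwk caxh sjg ruqd nilx gim fqkxz ubhd zzei gnvcr ojqvg mhg
Hunk 2: at line 6 remove [fqkxz] add [uhjya] -> 13 lines: fqww bwk caxh sjg ruqd nilx gim uhjya ubhd zzei gnvcr ojqvg mhg
Hunk 3: at line 5 remove [nilx,gim,uhjya] add [pvxe] -> 11 lines: fqww bwk caxh sjg ruqd pvxe ubhd zzei gnvcr ojqvg mhg
Hunk 4: at line 2 remove [sjg,ruqd] add [tiy,lnnni] -> 11 lines: fqww bwk caxh tiy lnnni pvxe ubhd zzei gnvcr ojqvg mhg
Hunk 5: at line 7 remove [zzei] add [neu] -> 11 lines: fqww bwk caxh tiy lnnni pvxe ubhd neu gnvcr ojqvg mhg
Hunk 6: at line 4 remove [pvxe,ubhd,neu] add [sfl,krc,dhqd] -> 11 lines: fqww bwk caxh tiy lnnni sfl krc dhqd gnvcr ojqvg mhg
Hunk 7: at line 5 remove [sfl,krc,dhqd] add [xrcx] -> 9 lines: fqww bwk caxh tiy lnnni xrcx gnvcr ojqvg mhg

Answer: fqww
bwk
caxh
tiy
lnnni
xrcx
gnvcr
ojqvg
mhg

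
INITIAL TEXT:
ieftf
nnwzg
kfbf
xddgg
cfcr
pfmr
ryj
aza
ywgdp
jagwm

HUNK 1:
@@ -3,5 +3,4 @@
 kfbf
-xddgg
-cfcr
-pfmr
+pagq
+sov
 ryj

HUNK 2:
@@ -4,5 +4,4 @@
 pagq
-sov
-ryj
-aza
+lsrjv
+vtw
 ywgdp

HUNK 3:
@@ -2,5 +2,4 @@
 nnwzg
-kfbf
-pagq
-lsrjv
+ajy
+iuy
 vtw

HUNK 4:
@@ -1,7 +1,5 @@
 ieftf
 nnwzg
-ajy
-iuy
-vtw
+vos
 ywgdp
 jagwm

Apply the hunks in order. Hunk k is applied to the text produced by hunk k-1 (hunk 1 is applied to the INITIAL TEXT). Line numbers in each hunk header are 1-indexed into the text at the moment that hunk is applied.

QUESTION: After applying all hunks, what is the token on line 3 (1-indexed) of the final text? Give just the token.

Answer: vos

Derivation:
Hunk 1: at line 3 remove [xddgg,cfcr,pfmr] add [pagq,sov] -> 9 lines: ieftf nnwzg kfbf pagq sov ryj aza ywgdp jagwm
Hunk 2: at line 4 remove [sov,ryj,aza] add [lsrjv,vtw] -> 8 lines: ieftf nnwzg kfbf pagq lsrjv vtw ywgdp jagwm
Hunk 3: at line 2 remove [kfbf,pagq,lsrjv] add [ajy,iuy] -> 7 lines: ieftf nnwzg ajy iuy vtw ywgdp jagwm
Hunk 4: at line 1 remove [ajy,iuy,vtw] add [vos] -> 5 lines: ieftf nnwzg vos ywgdp jagwm
Final line 3: vos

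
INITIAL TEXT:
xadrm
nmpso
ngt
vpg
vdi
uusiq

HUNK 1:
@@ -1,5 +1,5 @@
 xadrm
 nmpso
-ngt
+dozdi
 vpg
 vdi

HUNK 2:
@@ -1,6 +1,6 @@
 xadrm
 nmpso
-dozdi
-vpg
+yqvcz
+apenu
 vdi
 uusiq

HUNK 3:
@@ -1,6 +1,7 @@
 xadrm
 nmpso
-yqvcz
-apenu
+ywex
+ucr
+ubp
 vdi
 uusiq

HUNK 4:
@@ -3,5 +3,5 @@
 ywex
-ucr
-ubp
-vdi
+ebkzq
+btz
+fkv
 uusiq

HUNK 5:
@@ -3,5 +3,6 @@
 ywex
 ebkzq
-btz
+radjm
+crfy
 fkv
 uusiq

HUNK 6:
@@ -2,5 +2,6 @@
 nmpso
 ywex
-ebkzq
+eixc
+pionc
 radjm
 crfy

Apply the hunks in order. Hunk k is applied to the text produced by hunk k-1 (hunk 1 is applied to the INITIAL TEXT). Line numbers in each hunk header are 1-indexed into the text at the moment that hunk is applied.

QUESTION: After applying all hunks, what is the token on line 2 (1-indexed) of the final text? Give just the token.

Answer: nmpso

Derivation:
Hunk 1: at line 1 remove [ngt] add [dozdi] -> 6 lines: xadrm nmpso dozdi vpg vdi uusiq
Hunk 2: at line 1 remove [dozdi,vpg] add [yqvcz,apenu] -> 6 lines: xadrm nmpso yqvcz apenu vdi uusiq
Hunk 3: at line 1 remove [yqvcz,apenu] add [ywex,ucr,ubp] -> 7 lines: xadrm nmpso ywex ucr ubp vdi uusiq
Hunk 4: at line 3 remove [ucr,ubp,vdi] add [ebkzq,btz,fkv] -> 7 lines: xadrm nmpso ywex ebkzq btz fkv uusiq
Hunk 5: at line 3 remove [btz] add [radjm,crfy] -> 8 lines: xadrm nmpso ywex ebkzq radjm crfy fkv uusiq
Hunk 6: at line 2 remove [ebkzq] add [eixc,pionc] -> 9 lines: xadrm nmpso ywex eixc pionc radjm crfy fkv uusiq
Final line 2: nmpso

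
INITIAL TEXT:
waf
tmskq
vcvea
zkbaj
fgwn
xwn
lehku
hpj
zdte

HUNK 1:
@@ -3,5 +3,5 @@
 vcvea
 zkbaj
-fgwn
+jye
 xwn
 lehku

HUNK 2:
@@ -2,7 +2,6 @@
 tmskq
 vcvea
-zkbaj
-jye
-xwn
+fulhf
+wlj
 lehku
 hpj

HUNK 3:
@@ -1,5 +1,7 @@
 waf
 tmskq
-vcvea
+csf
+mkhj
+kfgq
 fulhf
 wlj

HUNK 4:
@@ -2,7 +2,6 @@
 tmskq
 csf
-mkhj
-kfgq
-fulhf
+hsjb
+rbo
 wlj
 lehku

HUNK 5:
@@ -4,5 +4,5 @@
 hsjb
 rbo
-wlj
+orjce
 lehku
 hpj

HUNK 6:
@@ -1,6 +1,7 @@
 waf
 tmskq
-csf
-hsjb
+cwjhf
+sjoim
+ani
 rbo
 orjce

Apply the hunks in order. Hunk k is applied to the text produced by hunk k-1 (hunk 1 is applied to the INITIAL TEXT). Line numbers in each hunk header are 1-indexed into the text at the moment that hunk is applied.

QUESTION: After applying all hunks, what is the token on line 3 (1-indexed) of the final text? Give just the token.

Hunk 1: at line 3 remove [fgwn] add [jye] -> 9 lines: waf tmskq vcvea zkbaj jye xwn lehku hpj zdte
Hunk 2: at line 2 remove [zkbaj,jye,xwn] add [fulhf,wlj] -> 8 lines: waf tmskq vcvea fulhf wlj lehku hpj zdte
Hunk 3: at line 1 remove [vcvea] add [csf,mkhj,kfgq] -> 10 lines: waf tmskq csf mkhj kfgq fulhf wlj lehku hpj zdte
Hunk 4: at line 2 remove [mkhj,kfgq,fulhf] add [hsjb,rbo] -> 9 lines: waf tmskq csf hsjb rbo wlj lehku hpj zdte
Hunk 5: at line 4 remove [wlj] add [orjce] -> 9 lines: waf tmskq csf hsjb rbo orjce lehku hpj zdte
Hunk 6: at line 1 remove [csf,hsjb] add [cwjhf,sjoim,ani] -> 10 lines: waf tmskq cwjhf sjoim ani rbo orjce lehku hpj zdte
Final line 3: cwjhf

Answer: cwjhf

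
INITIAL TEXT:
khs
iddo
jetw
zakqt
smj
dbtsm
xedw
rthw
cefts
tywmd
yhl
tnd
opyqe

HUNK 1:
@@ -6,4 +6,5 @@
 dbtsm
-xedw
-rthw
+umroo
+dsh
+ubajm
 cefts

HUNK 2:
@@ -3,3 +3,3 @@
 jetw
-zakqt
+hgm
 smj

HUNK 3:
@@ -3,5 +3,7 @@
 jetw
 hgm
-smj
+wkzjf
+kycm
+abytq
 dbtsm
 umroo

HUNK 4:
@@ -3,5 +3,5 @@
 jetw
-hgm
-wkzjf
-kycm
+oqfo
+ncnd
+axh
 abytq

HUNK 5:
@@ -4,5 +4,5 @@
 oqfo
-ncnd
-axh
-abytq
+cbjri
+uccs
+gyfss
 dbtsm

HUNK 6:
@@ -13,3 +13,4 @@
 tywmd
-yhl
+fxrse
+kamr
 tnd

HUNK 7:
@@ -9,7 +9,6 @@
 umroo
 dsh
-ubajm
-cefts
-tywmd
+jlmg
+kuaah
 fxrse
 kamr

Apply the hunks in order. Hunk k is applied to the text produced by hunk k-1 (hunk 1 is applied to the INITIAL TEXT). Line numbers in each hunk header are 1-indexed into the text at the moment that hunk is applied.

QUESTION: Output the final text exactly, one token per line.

Hunk 1: at line 6 remove [xedw,rthw] add [umroo,dsh,ubajm] -> 14 lines: khs iddo jetw zakqt smj dbtsm umroo dsh ubajm cefts tywmd yhl tnd opyqe
Hunk 2: at line 3 remove [zakqt] add [hgm] -> 14 lines: khs iddo jetw hgm smj dbtsm umroo dsh ubajm cefts tywmd yhl tnd opyqe
Hunk 3: at line 3 remove [smj] add [wkzjf,kycm,abytq] -> 16 lines: khs iddo jetw hgm wkzjf kycm abytq dbtsm umroo dsh ubajm cefts tywmd yhl tnd opyqe
Hunk 4: at line 3 remove [hgm,wkzjf,kycm] add [oqfo,ncnd,axh] -> 16 lines: khs iddo jetw oqfo ncnd axh abytq dbtsm umroo dsh ubajm cefts tywmd yhl tnd opyqe
Hunk 5: at line 4 remove [ncnd,axh,abytq] add [cbjri,uccs,gyfss] -> 16 lines: khs iddo jetw oqfo cbjri uccs gyfss dbtsm umroo dsh ubajm cefts tywmd yhl tnd opyqe
Hunk 6: at line 13 remove [yhl] add [fxrse,kamr] -> 17 lines: khs iddo jetw oqfo cbjri uccs gyfss dbtsm umroo dsh ubajm cefts tywmd fxrse kamr tnd opyqe
Hunk 7: at line 9 remove [ubajm,cefts,tywmd] add [jlmg,kuaah] -> 16 lines: khs iddo jetw oqfo cbjri uccs gyfss dbtsm umroo dsh jlmg kuaah fxrse kamr tnd opyqe

Answer: khs
iddo
jetw
oqfo
cbjri
uccs
gyfss
dbtsm
umroo
dsh
jlmg
kuaah
fxrse
kamr
tnd
opyqe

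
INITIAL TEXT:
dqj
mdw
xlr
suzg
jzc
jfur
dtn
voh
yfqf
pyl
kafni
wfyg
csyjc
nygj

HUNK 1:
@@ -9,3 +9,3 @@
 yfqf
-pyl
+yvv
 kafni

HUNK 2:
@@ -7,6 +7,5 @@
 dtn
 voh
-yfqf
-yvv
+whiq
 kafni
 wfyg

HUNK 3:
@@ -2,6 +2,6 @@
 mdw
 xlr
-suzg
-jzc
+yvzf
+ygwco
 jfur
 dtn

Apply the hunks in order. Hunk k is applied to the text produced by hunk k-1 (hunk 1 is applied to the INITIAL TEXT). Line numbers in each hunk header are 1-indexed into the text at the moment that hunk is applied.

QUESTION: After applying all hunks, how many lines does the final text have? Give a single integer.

Answer: 13

Derivation:
Hunk 1: at line 9 remove [pyl] add [yvv] -> 14 lines: dqj mdw xlr suzg jzc jfur dtn voh yfqf yvv kafni wfyg csyjc nygj
Hunk 2: at line 7 remove [yfqf,yvv] add [whiq] -> 13 lines: dqj mdw xlr suzg jzc jfur dtn voh whiq kafni wfyg csyjc nygj
Hunk 3: at line 2 remove [suzg,jzc] add [yvzf,ygwco] -> 13 lines: dqj mdw xlr yvzf ygwco jfur dtn voh whiq kafni wfyg csyjc nygj
Final line count: 13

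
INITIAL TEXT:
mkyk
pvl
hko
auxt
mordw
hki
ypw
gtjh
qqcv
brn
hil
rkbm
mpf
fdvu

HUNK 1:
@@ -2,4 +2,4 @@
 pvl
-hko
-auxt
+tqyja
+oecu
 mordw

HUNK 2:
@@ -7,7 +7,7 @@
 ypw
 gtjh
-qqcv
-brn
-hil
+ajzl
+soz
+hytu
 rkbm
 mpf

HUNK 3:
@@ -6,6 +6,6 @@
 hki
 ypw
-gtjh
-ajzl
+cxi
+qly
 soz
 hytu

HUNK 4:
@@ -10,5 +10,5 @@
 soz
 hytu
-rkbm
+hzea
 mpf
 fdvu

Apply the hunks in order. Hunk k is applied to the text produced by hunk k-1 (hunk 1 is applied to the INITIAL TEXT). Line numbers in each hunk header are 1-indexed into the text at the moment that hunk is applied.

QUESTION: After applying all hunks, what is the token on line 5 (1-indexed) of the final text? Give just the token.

Answer: mordw

Derivation:
Hunk 1: at line 2 remove [hko,auxt] add [tqyja,oecu] -> 14 lines: mkyk pvl tqyja oecu mordw hki ypw gtjh qqcv brn hil rkbm mpf fdvu
Hunk 2: at line 7 remove [qqcv,brn,hil] add [ajzl,soz,hytu] -> 14 lines: mkyk pvl tqyja oecu mordw hki ypw gtjh ajzl soz hytu rkbm mpf fdvu
Hunk 3: at line 6 remove [gtjh,ajzl] add [cxi,qly] -> 14 lines: mkyk pvl tqyja oecu mordw hki ypw cxi qly soz hytu rkbm mpf fdvu
Hunk 4: at line 10 remove [rkbm] add [hzea] -> 14 lines: mkyk pvl tqyja oecu mordw hki ypw cxi qly soz hytu hzea mpf fdvu
Final line 5: mordw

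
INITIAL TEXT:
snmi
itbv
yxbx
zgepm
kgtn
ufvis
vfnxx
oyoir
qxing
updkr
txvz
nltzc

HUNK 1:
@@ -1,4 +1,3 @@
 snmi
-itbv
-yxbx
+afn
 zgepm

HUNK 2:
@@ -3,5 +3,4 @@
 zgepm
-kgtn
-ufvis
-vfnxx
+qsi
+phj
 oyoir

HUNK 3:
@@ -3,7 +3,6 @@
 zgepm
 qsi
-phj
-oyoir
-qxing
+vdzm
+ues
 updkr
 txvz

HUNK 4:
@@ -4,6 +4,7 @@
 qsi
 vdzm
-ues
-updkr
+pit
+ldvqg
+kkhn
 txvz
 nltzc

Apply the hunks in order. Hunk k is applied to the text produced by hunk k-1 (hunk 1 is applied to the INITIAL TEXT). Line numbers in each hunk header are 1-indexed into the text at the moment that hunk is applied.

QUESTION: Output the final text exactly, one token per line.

Answer: snmi
afn
zgepm
qsi
vdzm
pit
ldvqg
kkhn
txvz
nltzc

Derivation:
Hunk 1: at line 1 remove [itbv,yxbx] add [afn] -> 11 lines: snmi afn zgepm kgtn ufvis vfnxx oyoir qxing updkr txvz nltzc
Hunk 2: at line 3 remove [kgtn,ufvis,vfnxx] add [qsi,phj] -> 10 lines: snmi afn zgepm qsi phj oyoir qxing updkr txvz nltzc
Hunk 3: at line 3 remove [phj,oyoir,qxing] add [vdzm,ues] -> 9 lines: snmi afn zgepm qsi vdzm ues updkr txvz nltzc
Hunk 4: at line 4 remove [ues,updkr] add [pit,ldvqg,kkhn] -> 10 lines: snmi afn zgepm qsi vdzm pit ldvqg kkhn txvz nltzc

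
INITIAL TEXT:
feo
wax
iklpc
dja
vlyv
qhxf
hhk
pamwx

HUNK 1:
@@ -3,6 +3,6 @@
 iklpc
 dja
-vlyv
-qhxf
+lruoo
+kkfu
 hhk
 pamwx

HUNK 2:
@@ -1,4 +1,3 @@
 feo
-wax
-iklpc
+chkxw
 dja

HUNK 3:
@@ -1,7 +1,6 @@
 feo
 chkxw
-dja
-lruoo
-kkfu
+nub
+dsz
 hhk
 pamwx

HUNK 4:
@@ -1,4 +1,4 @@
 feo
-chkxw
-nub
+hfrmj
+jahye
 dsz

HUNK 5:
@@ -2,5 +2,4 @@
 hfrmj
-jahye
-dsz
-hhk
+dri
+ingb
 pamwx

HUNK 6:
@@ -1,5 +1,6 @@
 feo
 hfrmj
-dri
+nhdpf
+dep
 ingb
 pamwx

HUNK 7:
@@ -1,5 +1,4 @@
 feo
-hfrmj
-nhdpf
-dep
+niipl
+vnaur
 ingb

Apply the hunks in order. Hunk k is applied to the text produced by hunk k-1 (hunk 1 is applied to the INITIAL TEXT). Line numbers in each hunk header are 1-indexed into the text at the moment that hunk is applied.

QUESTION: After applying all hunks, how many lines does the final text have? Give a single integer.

Hunk 1: at line 3 remove [vlyv,qhxf] add [lruoo,kkfu] -> 8 lines: feo wax iklpc dja lruoo kkfu hhk pamwx
Hunk 2: at line 1 remove [wax,iklpc] add [chkxw] -> 7 lines: feo chkxw dja lruoo kkfu hhk pamwx
Hunk 3: at line 1 remove [dja,lruoo,kkfu] add [nub,dsz] -> 6 lines: feo chkxw nub dsz hhk pamwx
Hunk 4: at line 1 remove [chkxw,nub] add [hfrmj,jahye] -> 6 lines: feo hfrmj jahye dsz hhk pamwx
Hunk 5: at line 2 remove [jahye,dsz,hhk] add [dri,ingb] -> 5 lines: feo hfrmj dri ingb pamwx
Hunk 6: at line 1 remove [dri] add [nhdpf,dep] -> 6 lines: feo hfrmj nhdpf dep ingb pamwx
Hunk 7: at line 1 remove [hfrmj,nhdpf,dep] add [niipl,vnaur] -> 5 lines: feo niipl vnaur ingb pamwx
Final line count: 5

Answer: 5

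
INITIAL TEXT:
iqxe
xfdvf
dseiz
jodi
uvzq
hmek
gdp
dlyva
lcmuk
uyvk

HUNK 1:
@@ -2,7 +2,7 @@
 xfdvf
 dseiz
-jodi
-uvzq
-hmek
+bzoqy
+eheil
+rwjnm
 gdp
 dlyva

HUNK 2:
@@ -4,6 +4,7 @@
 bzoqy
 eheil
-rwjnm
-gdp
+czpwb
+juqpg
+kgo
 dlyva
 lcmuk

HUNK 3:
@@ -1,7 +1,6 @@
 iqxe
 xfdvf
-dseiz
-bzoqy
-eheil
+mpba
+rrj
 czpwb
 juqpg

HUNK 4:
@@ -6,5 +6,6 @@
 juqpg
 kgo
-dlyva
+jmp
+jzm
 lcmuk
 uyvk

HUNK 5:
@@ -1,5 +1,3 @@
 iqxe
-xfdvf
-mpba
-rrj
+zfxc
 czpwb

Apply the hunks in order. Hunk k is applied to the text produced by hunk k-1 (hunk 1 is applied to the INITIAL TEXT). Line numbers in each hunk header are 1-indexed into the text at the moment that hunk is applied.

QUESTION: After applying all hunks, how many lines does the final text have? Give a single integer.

Answer: 9

Derivation:
Hunk 1: at line 2 remove [jodi,uvzq,hmek] add [bzoqy,eheil,rwjnm] -> 10 lines: iqxe xfdvf dseiz bzoqy eheil rwjnm gdp dlyva lcmuk uyvk
Hunk 2: at line 4 remove [rwjnm,gdp] add [czpwb,juqpg,kgo] -> 11 lines: iqxe xfdvf dseiz bzoqy eheil czpwb juqpg kgo dlyva lcmuk uyvk
Hunk 3: at line 1 remove [dseiz,bzoqy,eheil] add [mpba,rrj] -> 10 lines: iqxe xfdvf mpba rrj czpwb juqpg kgo dlyva lcmuk uyvk
Hunk 4: at line 6 remove [dlyva] add [jmp,jzm] -> 11 lines: iqxe xfdvf mpba rrj czpwb juqpg kgo jmp jzm lcmuk uyvk
Hunk 5: at line 1 remove [xfdvf,mpba,rrj] add [zfxc] -> 9 lines: iqxe zfxc czpwb juqpg kgo jmp jzm lcmuk uyvk
Final line count: 9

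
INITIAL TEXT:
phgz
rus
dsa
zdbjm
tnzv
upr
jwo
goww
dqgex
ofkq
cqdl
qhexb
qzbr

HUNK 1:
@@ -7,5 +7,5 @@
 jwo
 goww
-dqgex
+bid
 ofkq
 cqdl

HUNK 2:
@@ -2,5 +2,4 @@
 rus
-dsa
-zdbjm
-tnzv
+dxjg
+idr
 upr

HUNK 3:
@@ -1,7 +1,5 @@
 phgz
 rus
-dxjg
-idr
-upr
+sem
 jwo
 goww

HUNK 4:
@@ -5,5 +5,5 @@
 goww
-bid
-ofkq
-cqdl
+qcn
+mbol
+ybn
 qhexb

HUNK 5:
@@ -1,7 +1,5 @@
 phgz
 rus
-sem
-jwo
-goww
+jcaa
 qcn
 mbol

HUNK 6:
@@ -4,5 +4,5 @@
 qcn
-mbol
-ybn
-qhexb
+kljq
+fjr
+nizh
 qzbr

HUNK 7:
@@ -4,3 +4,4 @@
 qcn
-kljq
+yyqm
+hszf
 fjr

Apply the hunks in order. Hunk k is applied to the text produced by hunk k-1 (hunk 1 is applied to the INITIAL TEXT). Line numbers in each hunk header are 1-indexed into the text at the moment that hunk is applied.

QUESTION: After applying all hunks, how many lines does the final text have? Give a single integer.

Answer: 9

Derivation:
Hunk 1: at line 7 remove [dqgex] add [bid] -> 13 lines: phgz rus dsa zdbjm tnzv upr jwo goww bid ofkq cqdl qhexb qzbr
Hunk 2: at line 2 remove [dsa,zdbjm,tnzv] add [dxjg,idr] -> 12 lines: phgz rus dxjg idr upr jwo goww bid ofkq cqdl qhexb qzbr
Hunk 3: at line 1 remove [dxjg,idr,upr] add [sem] -> 10 lines: phgz rus sem jwo goww bid ofkq cqdl qhexb qzbr
Hunk 4: at line 5 remove [bid,ofkq,cqdl] add [qcn,mbol,ybn] -> 10 lines: phgz rus sem jwo goww qcn mbol ybn qhexb qzbr
Hunk 5: at line 1 remove [sem,jwo,goww] add [jcaa] -> 8 lines: phgz rus jcaa qcn mbol ybn qhexb qzbr
Hunk 6: at line 4 remove [mbol,ybn,qhexb] add [kljq,fjr,nizh] -> 8 lines: phgz rus jcaa qcn kljq fjr nizh qzbr
Hunk 7: at line 4 remove [kljq] add [yyqm,hszf] -> 9 lines: phgz rus jcaa qcn yyqm hszf fjr nizh qzbr
Final line count: 9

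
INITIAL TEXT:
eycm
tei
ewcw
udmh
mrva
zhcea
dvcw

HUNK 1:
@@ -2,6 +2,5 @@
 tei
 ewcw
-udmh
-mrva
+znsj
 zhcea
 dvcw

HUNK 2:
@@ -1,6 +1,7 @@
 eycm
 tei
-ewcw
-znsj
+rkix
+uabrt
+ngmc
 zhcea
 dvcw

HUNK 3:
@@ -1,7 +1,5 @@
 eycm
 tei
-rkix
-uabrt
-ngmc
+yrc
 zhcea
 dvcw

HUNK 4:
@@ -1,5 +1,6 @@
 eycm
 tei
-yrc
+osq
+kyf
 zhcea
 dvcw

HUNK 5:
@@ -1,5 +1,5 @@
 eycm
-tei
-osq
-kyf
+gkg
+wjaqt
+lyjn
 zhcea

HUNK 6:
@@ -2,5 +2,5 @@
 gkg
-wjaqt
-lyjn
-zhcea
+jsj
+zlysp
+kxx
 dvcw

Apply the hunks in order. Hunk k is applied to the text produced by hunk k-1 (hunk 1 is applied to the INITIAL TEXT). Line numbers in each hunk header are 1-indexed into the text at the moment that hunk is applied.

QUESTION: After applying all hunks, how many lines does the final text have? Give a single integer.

Hunk 1: at line 2 remove [udmh,mrva] add [znsj] -> 6 lines: eycm tei ewcw znsj zhcea dvcw
Hunk 2: at line 1 remove [ewcw,znsj] add [rkix,uabrt,ngmc] -> 7 lines: eycm tei rkix uabrt ngmc zhcea dvcw
Hunk 3: at line 1 remove [rkix,uabrt,ngmc] add [yrc] -> 5 lines: eycm tei yrc zhcea dvcw
Hunk 4: at line 1 remove [yrc] add [osq,kyf] -> 6 lines: eycm tei osq kyf zhcea dvcw
Hunk 5: at line 1 remove [tei,osq,kyf] add [gkg,wjaqt,lyjn] -> 6 lines: eycm gkg wjaqt lyjn zhcea dvcw
Hunk 6: at line 2 remove [wjaqt,lyjn,zhcea] add [jsj,zlysp,kxx] -> 6 lines: eycm gkg jsj zlysp kxx dvcw
Final line count: 6

Answer: 6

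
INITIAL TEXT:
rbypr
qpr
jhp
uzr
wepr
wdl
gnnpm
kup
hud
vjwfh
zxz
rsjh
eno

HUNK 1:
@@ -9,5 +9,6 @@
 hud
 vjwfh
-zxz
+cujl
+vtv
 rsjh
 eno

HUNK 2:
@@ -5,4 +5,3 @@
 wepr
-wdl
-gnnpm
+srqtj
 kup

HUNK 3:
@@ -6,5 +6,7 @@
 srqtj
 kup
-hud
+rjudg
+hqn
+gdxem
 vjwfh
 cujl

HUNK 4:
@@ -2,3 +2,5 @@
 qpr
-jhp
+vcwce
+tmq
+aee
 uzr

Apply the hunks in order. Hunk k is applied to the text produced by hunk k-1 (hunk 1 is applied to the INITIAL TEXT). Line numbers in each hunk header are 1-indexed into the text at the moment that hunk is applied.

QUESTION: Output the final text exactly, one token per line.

Hunk 1: at line 9 remove [zxz] add [cujl,vtv] -> 14 lines: rbypr qpr jhp uzr wepr wdl gnnpm kup hud vjwfh cujl vtv rsjh eno
Hunk 2: at line 5 remove [wdl,gnnpm] add [srqtj] -> 13 lines: rbypr qpr jhp uzr wepr srqtj kup hud vjwfh cujl vtv rsjh eno
Hunk 3: at line 6 remove [hud] add [rjudg,hqn,gdxem] -> 15 lines: rbypr qpr jhp uzr wepr srqtj kup rjudg hqn gdxem vjwfh cujl vtv rsjh eno
Hunk 4: at line 2 remove [jhp] add [vcwce,tmq,aee] -> 17 lines: rbypr qpr vcwce tmq aee uzr wepr srqtj kup rjudg hqn gdxem vjwfh cujl vtv rsjh eno

Answer: rbypr
qpr
vcwce
tmq
aee
uzr
wepr
srqtj
kup
rjudg
hqn
gdxem
vjwfh
cujl
vtv
rsjh
eno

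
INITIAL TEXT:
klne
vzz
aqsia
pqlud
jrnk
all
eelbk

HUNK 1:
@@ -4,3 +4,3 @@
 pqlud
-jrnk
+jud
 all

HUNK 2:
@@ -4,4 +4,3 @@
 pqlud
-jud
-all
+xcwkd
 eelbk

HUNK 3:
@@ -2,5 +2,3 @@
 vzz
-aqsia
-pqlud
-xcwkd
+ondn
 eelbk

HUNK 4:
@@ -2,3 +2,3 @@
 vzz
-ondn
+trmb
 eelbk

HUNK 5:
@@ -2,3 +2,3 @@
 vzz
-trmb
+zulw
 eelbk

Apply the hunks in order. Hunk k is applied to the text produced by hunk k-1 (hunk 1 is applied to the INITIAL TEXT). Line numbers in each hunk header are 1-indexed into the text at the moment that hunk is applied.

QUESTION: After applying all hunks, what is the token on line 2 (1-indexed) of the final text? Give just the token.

Hunk 1: at line 4 remove [jrnk] add [jud] -> 7 lines: klne vzz aqsia pqlud jud all eelbk
Hunk 2: at line 4 remove [jud,all] add [xcwkd] -> 6 lines: klne vzz aqsia pqlud xcwkd eelbk
Hunk 3: at line 2 remove [aqsia,pqlud,xcwkd] add [ondn] -> 4 lines: klne vzz ondn eelbk
Hunk 4: at line 2 remove [ondn] add [trmb] -> 4 lines: klne vzz trmb eelbk
Hunk 5: at line 2 remove [trmb] add [zulw] -> 4 lines: klne vzz zulw eelbk
Final line 2: vzz

Answer: vzz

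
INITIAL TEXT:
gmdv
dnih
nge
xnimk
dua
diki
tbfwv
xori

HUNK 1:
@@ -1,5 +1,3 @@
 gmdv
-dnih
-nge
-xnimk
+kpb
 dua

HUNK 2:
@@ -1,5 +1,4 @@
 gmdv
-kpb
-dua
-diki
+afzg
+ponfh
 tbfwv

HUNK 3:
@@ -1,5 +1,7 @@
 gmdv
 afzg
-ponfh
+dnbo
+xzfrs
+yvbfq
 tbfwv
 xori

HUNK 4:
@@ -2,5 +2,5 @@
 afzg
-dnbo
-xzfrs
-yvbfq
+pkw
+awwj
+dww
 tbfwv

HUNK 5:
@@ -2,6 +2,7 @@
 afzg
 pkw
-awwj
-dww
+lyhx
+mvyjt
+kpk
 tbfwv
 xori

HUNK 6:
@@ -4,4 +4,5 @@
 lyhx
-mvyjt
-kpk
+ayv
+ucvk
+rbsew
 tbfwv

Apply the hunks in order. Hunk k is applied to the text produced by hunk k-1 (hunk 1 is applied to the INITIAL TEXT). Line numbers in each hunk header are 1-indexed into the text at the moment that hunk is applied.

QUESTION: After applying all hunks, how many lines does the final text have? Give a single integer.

Hunk 1: at line 1 remove [dnih,nge,xnimk] add [kpb] -> 6 lines: gmdv kpb dua diki tbfwv xori
Hunk 2: at line 1 remove [kpb,dua,diki] add [afzg,ponfh] -> 5 lines: gmdv afzg ponfh tbfwv xori
Hunk 3: at line 1 remove [ponfh] add [dnbo,xzfrs,yvbfq] -> 7 lines: gmdv afzg dnbo xzfrs yvbfq tbfwv xori
Hunk 4: at line 2 remove [dnbo,xzfrs,yvbfq] add [pkw,awwj,dww] -> 7 lines: gmdv afzg pkw awwj dww tbfwv xori
Hunk 5: at line 2 remove [awwj,dww] add [lyhx,mvyjt,kpk] -> 8 lines: gmdv afzg pkw lyhx mvyjt kpk tbfwv xori
Hunk 6: at line 4 remove [mvyjt,kpk] add [ayv,ucvk,rbsew] -> 9 lines: gmdv afzg pkw lyhx ayv ucvk rbsew tbfwv xori
Final line count: 9

Answer: 9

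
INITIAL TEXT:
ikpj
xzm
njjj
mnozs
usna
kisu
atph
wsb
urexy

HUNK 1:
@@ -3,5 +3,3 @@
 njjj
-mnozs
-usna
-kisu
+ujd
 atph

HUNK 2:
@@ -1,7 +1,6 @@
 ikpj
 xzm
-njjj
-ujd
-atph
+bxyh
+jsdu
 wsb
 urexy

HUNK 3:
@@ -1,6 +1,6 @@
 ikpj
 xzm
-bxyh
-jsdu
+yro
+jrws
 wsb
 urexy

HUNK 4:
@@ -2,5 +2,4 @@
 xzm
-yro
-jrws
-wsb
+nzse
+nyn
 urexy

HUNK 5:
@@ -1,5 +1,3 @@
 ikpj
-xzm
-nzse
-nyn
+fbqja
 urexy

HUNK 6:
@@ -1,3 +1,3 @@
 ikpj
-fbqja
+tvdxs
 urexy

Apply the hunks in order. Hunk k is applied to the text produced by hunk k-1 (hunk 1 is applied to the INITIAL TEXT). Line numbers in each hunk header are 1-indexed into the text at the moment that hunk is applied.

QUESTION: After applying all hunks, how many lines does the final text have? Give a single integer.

Hunk 1: at line 3 remove [mnozs,usna,kisu] add [ujd] -> 7 lines: ikpj xzm njjj ujd atph wsb urexy
Hunk 2: at line 1 remove [njjj,ujd,atph] add [bxyh,jsdu] -> 6 lines: ikpj xzm bxyh jsdu wsb urexy
Hunk 3: at line 1 remove [bxyh,jsdu] add [yro,jrws] -> 6 lines: ikpj xzm yro jrws wsb urexy
Hunk 4: at line 2 remove [yro,jrws,wsb] add [nzse,nyn] -> 5 lines: ikpj xzm nzse nyn urexy
Hunk 5: at line 1 remove [xzm,nzse,nyn] add [fbqja] -> 3 lines: ikpj fbqja urexy
Hunk 6: at line 1 remove [fbqja] add [tvdxs] -> 3 lines: ikpj tvdxs urexy
Final line count: 3

Answer: 3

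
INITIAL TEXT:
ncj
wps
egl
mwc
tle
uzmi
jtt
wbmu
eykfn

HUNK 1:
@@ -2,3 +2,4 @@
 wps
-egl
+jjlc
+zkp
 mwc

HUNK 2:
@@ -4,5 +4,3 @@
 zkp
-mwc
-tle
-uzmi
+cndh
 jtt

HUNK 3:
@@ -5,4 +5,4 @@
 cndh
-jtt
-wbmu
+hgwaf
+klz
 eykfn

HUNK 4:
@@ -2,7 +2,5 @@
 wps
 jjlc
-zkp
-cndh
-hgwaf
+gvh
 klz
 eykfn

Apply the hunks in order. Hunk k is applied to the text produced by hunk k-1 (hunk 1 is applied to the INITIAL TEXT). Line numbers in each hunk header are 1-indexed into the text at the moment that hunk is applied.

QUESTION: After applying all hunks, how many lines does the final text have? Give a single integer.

Hunk 1: at line 2 remove [egl] add [jjlc,zkp] -> 10 lines: ncj wps jjlc zkp mwc tle uzmi jtt wbmu eykfn
Hunk 2: at line 4 remove [mwc,tle,uzmi] add [cndh] -> 8 lines: ncj wps jjlc zkp cndh jtt wbmu eykfn
Hunk 3: at line 5 remove [jtt,wbmu] add [hgwaf,klz] -> 8 lines: ncj wps jjlc zkp cndh hgwaf klz eykfn
Hunk 4: at line 2 remove [zkp,cndh,hgwaf] add [gvh] -> 6 lines: ncj wps jjlc gvh klz eykfn
Final line count: 6

Answer: 6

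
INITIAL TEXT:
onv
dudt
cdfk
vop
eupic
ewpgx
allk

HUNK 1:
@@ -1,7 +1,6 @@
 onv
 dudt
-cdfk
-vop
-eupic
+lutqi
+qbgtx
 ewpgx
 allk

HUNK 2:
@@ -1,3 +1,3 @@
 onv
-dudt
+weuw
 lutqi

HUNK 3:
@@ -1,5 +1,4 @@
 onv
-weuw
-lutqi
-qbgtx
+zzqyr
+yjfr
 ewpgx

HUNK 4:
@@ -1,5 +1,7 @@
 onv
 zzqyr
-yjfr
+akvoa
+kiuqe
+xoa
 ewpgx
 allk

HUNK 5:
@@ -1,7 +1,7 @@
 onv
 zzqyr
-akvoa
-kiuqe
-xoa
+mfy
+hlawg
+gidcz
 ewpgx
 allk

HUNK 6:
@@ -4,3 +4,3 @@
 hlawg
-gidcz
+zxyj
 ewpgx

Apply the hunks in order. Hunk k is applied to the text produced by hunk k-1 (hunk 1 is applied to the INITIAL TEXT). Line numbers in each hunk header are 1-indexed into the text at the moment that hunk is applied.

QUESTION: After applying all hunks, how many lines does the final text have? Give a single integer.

Answer: 7

Derivation:
Hunk 1: at line 1 remove [cdfk,vop,eupic] add [lutqi,qbgtx] -> 6 lines: onv dudt lutqi qbgtx ewpgx allk
Hunk 2: at line 1 remove [dudt] add [weuw] -> 6 lines: onv weuw lutqi qbgtx ewpgx allk
Hunk 3: at line 1 remove [weuw,lutqi,qbgtx] add [zzqyr,yjfr] -> 5 lines: onv zzqyr yjfr ewpgx allk
Hunk 4: at line 1 remove [yjfr] add [akvoa,kiuqe,xoa] -> 7 lines: onv zzqyr akvoa kiuqe xoa ewpgx allk
Hunk 5: at line 1 remove [akvoa,kiuqe,xoa] add [mfy,hlawg,gidcz] -> 7 lines: onv zzqyr mfy hlawg gidcz ewpgx allk
Hunk 6: at line 4 remove [gidcz] add [zxyj] -> 7 lines: onv zzqyr mfy hlawg zxyj ewpgx allk
Final line count: 7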